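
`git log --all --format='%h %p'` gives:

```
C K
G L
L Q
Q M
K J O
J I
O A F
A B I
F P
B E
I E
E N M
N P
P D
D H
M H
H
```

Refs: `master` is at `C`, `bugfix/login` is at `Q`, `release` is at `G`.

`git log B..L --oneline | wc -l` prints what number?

2

Reachable from L: {H, L, M, Q}.
Reachable from B: {B, D, E, H, M, N, P}.
In L's history but not B's: {L, Q} — 2 commits.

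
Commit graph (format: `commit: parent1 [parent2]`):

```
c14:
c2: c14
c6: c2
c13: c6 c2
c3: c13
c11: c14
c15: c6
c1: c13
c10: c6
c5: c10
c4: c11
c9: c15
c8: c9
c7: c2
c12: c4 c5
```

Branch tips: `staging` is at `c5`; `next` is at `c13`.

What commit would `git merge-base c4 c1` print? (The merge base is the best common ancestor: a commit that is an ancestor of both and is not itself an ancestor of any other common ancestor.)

Ancestors of c4: {c11, c14, c4}.
Ancestors of c1: {c1, c13, c14, c2, c6}.
Common ancestors: {c14}.
The only common ancestor is c14, so it is the merge base.

c14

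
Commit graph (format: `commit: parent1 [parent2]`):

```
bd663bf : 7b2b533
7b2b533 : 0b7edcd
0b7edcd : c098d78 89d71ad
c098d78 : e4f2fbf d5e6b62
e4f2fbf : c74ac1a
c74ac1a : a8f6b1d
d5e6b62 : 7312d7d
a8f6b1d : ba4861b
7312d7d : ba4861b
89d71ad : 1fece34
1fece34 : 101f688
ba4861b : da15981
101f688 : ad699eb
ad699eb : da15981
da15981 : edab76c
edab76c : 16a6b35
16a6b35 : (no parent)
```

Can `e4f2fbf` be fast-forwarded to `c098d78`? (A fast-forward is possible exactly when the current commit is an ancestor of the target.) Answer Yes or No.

Yes

A fast-forward from e4f2fbf to c098d78 is possible iff e4f2fbf is an ancestor of c098d78.
Ancestors of c098d78: {16a6b35, 7312d7d, a8f6b1d, ba4861b, c098d78, c74ac1a, d5e6b62, da15981, e4f2fbf, edab76c}.
e4f2fbf is among them, so fast-forward is possible.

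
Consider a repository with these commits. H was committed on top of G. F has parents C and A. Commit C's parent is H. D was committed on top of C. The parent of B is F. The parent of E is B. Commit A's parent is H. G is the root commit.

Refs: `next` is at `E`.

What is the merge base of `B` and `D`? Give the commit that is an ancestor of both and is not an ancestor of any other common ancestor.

C

Ancestors of B: {A, B, C, F, G, H}.
Ancestors of D: {C, D, G, H}.
Common ancestors: {C, G, H}.
Among these, C is not an ancestor of any other common ancestor — it is the merge base.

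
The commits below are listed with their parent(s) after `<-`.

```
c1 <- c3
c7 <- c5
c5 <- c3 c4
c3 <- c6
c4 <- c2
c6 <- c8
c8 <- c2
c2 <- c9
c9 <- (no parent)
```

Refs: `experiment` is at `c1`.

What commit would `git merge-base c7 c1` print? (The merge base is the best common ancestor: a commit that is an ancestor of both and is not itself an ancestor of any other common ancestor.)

c3

Ancestors of c7: {c2, c3, c4, c5, c6, c7, c8, c9}.
Ancestors of c1: {c1, c2, c3, c6, c8, c9}.
Common ancestors: {c2, c3, c6, c8, c9}.
Among these, c3 is not an ancestor of any other common ancestor — it is the merge base.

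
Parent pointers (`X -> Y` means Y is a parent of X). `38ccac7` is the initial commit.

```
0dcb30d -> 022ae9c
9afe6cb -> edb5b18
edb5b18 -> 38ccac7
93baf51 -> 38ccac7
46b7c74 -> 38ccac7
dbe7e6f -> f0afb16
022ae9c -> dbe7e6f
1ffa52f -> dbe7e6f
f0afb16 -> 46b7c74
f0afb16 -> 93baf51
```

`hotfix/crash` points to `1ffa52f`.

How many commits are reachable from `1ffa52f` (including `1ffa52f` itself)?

Walking parent pointers from 1ffa52f: reachable set = {1ffa52f, 38ccac7, 46b7c74, 93baf51, dbe7e6f, f0afb16}.
That is 6 commits.

6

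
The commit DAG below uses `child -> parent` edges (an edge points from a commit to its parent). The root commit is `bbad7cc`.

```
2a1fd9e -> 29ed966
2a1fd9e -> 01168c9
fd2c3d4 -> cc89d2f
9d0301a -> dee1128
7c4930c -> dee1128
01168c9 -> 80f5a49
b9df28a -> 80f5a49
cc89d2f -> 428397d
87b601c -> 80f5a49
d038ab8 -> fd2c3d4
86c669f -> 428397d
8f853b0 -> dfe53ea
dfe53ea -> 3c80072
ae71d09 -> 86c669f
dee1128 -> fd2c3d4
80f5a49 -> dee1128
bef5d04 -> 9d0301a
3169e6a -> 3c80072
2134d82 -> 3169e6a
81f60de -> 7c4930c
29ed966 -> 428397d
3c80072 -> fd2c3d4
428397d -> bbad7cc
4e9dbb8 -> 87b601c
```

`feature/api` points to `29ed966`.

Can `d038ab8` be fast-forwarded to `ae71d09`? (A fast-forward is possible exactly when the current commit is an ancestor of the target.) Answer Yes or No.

No

A fast-forward from d038ab8 to ae71d09 is possible iff d038ab8 is an ancestor of ae71d09.
Ancestors of ae71d09: {428397d, 86c669f, ae71d09, bbad7cc}.
d038ab8 is not among them, so fast-forward is not possible.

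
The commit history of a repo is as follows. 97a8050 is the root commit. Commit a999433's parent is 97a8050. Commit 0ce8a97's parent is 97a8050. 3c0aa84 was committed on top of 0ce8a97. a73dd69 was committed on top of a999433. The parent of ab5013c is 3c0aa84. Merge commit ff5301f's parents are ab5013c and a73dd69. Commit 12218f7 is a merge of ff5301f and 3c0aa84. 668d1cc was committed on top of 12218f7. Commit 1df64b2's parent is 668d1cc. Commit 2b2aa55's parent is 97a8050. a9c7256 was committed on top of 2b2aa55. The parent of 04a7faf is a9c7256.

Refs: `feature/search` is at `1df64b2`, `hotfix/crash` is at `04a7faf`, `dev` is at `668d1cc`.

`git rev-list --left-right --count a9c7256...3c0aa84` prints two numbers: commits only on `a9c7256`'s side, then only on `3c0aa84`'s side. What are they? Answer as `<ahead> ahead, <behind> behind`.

2 ahead, 2 behind

Reachable from a9c7256: {2b2aa55, 97a8050, a9c7256}.
Reachable from 3c0aa84: {0ce8a97, 3c0aa84, 97a8050}.
Only in a9c7256's history (ahead): {2b2aa55, a9c7256} — 2.
Only in 3c0aa84's history (behind): {0ce8a97, 3c0aa84} — 2.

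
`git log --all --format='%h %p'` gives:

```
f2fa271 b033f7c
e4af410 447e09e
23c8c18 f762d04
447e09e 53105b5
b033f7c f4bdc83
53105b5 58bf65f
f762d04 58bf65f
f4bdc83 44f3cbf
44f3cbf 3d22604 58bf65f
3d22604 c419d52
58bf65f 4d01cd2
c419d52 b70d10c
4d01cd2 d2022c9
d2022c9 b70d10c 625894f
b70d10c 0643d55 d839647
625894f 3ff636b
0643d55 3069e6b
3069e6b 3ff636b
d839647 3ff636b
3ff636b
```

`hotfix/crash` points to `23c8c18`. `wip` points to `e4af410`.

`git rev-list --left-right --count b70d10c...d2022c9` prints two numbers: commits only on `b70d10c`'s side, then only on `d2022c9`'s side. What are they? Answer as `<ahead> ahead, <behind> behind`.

0 ahead, 2 behind

Reachable from b70d10c: {0643d55, 3069e6b, 3ff636b, b70d10c, d839647}.
Reachable from d2022c9: {0643d55, 3069e6b, 3ff636b, 625894f, b70d10c, d2022c9, d839647}.
Only in b70d10c's history (ahead): {} — 0.
Only in d2022c9's history (behind): {625894f, d2022c9} — 2.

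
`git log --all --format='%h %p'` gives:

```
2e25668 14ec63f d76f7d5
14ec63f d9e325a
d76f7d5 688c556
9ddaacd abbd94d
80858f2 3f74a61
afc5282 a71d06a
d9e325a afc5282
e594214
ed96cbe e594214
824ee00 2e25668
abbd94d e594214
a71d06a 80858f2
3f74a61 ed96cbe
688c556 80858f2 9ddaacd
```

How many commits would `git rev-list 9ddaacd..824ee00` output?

Reachable from 824ee00: {14ec63f, 2e25668, 3f74a61, 688c556, 80858f2, 824ee00, 9ddaacd, a71d06a, abbd94d, afc5282, d76f7d5, d9e325a, e594214, ed96cbe}.
Reachable from 9ddaacd: {9ddaacd, abbd94d, e594214}.
In 824ee00's history but not 9ddaacd's: {14ec63f, 2e25668, 3f74a61, 688c556, 80858f2, 824ee00, a71d06a, afc5282, d76f7d5, d9e325a, ed96cbe} — 11 commits.

11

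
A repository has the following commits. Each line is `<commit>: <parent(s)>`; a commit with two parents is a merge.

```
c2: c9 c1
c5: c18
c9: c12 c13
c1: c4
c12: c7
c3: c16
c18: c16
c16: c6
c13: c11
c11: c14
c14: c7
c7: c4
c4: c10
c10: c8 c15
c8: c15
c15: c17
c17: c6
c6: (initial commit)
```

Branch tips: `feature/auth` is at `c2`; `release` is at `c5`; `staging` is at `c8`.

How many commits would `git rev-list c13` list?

10

Walking parent pointers from c13: reachable set = {c10, c11, c13, c14, c15, c17, c4, c6, c7, c8}.
That is 10 commits.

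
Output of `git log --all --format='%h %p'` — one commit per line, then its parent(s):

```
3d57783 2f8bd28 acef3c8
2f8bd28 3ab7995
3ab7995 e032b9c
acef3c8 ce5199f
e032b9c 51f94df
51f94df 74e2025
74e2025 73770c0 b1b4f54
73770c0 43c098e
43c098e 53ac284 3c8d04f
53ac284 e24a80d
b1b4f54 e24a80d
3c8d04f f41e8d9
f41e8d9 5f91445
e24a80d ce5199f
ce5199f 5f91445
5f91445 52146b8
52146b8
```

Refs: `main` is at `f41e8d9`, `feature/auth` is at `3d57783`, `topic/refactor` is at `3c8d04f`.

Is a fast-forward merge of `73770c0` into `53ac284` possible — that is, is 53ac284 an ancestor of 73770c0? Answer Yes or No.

A fast-forward from 53ac284 to 73770c0 is possible iff 53ac284 is an ancestor of 73770c0.
Ancestors of 73770c0: {3c8d04f, 43c098e, 52146b8, 53ac284, 5f91445, 73770c0, ce5199f, e24a80d, f41e8d9}.
53ac284 is among them, so fast-forward is possible.

Yes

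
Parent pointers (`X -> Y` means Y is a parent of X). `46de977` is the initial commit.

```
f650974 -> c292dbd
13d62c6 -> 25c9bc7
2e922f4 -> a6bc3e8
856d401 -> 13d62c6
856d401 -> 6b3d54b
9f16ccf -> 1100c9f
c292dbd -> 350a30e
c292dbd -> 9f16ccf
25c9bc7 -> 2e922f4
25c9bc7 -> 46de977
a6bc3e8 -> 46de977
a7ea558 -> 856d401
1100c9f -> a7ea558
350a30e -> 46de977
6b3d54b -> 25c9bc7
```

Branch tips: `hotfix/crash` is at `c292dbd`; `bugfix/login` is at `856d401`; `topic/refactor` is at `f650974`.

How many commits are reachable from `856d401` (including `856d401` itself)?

7

Walking parent pointers from 856d401: reachable set = {13d62c6, 25c9bc7, 2e922f4, 46de977, 6b3d54b, 856d401, a6bc3e8}.
That is 7 commits.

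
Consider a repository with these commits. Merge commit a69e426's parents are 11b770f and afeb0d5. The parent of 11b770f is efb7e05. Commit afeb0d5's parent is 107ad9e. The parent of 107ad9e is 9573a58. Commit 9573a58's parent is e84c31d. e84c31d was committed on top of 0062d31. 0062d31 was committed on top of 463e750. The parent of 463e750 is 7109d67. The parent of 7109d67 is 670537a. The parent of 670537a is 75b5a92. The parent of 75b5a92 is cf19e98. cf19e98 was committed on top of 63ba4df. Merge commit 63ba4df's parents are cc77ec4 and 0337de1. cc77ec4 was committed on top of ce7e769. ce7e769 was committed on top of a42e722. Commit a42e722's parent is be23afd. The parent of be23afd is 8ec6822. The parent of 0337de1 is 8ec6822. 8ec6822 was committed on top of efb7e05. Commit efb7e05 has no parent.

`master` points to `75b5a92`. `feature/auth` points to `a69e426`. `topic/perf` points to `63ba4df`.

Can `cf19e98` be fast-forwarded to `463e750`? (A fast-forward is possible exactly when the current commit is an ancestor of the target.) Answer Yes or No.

A fast-forward from cf19e98 to 463e750 is possible iff cf19e98 is an ancestor of 463e750.
Ancestors of 463e750: {0337de1, 463e750, 63ba4df, 670537a, 7109d67, 75b5a92, 8ec6822, a42e722, be23afd, cc77ec4, ce7e769, cf19e98, efb7e05}.
cf19e98 is among them, so fast-forward is possible.

Yes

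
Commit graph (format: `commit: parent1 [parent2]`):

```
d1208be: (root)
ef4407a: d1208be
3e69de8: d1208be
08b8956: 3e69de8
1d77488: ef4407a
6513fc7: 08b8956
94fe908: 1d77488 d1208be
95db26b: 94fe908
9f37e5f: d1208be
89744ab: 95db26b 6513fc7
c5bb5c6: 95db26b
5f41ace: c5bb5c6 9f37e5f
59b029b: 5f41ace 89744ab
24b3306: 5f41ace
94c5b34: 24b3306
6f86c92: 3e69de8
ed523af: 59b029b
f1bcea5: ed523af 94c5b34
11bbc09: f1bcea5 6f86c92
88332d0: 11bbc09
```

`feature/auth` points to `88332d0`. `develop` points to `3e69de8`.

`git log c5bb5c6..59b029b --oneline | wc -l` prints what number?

Reachable from 59b029b: {08b8956, 1d77488, 3e69de8, 59b029b, 5f41ace, 6513fc7, 89744ab, 94fe908, 95db26b, 9f37e5f, c5bb5c6, d1208be, ef4407a}.
Reachable from c5bb5c6: {1d77488, 94fe908, 95db26b, c5bb5c6, d1208be, ef4407a}.
In 59b029b's history but not c5bb5c6's: {08b8956, 3e69de8, 59b029b, 5f41ace, 6513fc7, 89744ab, 9f37e5f} — 7 commits.

7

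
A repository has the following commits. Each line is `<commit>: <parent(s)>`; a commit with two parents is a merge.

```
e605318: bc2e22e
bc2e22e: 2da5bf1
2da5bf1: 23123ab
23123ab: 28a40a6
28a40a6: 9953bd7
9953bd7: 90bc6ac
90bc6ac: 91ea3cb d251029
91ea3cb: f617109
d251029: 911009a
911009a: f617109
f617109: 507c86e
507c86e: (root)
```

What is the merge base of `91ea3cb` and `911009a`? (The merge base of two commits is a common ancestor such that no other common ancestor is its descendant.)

Ancestors of 91ea3cb: {507c86e, 91ea3cb, f617109}.
Ancestors of 911009a: {507c86e, 911009a, f617109}.
Common ancestors: {507c86e, f617109}.
Among these, f617109 is not an ancestor of any other common ancestor — it is the merge base.

f617109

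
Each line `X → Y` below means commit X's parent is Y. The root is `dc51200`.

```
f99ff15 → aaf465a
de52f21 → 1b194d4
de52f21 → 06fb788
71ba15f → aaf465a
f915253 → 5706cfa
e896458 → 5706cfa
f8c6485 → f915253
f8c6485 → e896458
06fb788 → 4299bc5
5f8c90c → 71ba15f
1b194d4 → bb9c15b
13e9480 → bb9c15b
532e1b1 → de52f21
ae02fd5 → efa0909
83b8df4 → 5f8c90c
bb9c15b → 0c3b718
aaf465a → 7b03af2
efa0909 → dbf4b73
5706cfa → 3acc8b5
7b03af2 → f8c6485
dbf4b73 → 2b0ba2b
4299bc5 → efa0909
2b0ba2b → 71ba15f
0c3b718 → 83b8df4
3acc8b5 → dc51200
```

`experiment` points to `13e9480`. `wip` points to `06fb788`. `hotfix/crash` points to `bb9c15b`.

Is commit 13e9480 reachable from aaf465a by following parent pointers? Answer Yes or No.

Ancestors of aaf465a: {3acc8b5, 5706cfa, 7b03af2, aaf465a, dc51200, e896458, f8c6485, f915253}.
13e9480 is not in that set, so it is not an ancestor of aaf465a.

No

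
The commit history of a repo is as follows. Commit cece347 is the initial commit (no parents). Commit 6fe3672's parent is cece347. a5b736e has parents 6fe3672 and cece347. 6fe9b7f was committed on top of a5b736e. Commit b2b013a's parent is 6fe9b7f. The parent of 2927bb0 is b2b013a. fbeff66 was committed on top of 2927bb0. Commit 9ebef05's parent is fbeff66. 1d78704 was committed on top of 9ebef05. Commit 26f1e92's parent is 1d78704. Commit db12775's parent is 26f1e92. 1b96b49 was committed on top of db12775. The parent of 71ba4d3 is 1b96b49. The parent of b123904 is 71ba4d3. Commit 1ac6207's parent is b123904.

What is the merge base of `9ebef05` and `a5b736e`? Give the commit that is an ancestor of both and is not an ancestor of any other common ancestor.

a5b736e

Ancestors of 9ebef05: {2927bb0, 6fe3672, 6fe9b7f, 9ebef05, a5b736e, b2b013a, cece347, fbeff66}.
Ancestors of a5b736e: {6fe3672, a5b736e, cece347}.
Common ancestors: {6fe3672, a5b736e, cece347}.
Among these, a5b736e is not an ancestor of any other common ancestor — it is the merge base.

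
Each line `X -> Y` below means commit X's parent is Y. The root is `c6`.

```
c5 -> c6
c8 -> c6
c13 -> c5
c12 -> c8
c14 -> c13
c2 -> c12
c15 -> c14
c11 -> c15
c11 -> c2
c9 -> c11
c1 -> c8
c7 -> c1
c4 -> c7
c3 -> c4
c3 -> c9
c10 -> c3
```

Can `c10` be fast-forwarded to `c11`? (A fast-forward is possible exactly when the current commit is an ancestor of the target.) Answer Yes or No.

A fast-forward from c10 to c11 is possible iff c10 is an ancestor of c11.
Ancestors of c11: {c11, c12, c13, c14, c15, c2, c5, c6, c8}.
c10 is not among them, so fast-forward is not possible.

No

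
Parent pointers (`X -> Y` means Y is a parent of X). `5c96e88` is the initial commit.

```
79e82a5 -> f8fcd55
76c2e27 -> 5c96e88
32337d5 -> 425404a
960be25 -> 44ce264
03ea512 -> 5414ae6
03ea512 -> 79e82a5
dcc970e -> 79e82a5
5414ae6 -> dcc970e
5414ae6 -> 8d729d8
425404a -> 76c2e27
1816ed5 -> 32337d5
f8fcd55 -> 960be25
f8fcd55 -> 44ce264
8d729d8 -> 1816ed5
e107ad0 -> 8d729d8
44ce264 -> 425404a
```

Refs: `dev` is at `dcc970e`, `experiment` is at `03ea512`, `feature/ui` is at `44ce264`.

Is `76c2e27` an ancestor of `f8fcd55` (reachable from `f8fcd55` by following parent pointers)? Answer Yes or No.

Ancestors of f8fcd55 (commits reachable by following parents): {425404a, 44ce264, 5c96e88, 76c2e27, 960be25, f8fcd55}.
76c2e27 is in that set, so it is an ancestor of f8fcd55.

Yes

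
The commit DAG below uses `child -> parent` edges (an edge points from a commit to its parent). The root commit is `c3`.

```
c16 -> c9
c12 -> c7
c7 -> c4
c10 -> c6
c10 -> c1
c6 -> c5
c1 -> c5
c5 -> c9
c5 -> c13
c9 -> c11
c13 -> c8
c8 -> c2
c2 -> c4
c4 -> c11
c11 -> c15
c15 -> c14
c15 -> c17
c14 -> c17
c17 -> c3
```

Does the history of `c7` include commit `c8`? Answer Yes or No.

Ancestors of c7: {c11, c14, c15, c17, c3, c4, c7}.
c8 is not in that set, so it is not an ancestor of c7.

No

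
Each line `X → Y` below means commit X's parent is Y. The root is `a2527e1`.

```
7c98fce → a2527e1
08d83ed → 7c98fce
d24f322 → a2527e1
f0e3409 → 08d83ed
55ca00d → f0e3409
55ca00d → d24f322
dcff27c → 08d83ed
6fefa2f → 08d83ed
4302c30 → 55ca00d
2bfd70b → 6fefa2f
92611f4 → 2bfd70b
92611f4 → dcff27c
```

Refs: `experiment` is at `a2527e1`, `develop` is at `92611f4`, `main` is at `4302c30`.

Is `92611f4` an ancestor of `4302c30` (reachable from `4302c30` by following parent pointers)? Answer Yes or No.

Ancestors of 4302c30: {08d83ed, 4302c30, 55ca00d, 7c98fce, a2527e1, d24f322, f0e3409}.
92611f4 is not in that set, so it is not an ancestor of 4302c30.

No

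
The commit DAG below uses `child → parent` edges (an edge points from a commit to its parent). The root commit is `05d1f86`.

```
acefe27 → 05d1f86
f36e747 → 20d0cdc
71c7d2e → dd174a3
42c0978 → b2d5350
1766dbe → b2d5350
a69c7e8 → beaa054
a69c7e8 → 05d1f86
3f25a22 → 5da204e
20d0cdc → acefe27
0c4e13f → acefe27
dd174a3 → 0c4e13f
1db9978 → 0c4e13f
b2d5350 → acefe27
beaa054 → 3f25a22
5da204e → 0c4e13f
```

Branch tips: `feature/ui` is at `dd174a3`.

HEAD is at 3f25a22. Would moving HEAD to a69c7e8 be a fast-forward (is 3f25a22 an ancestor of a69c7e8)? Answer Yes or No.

Yes

A fast-forward from 3f25a22 to a69c7e8 is possible iff 3f25a22 is an ancestor of a69c7e8.
Ancestors of a69c7e8: {05d1f86, 0c4e13f, 3f25a22, 5da204e, a69c7e8, acefe27, beaa054}.
3f25a22 is among them, so fast-forward is possible.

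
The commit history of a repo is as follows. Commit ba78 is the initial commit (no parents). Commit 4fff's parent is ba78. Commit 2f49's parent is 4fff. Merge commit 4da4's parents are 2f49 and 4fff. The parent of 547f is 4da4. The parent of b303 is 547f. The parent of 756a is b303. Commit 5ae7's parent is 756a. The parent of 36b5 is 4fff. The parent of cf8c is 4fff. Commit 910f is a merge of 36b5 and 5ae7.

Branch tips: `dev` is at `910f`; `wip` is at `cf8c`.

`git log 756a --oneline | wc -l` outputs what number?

Walking parent pointers from 756a: reachable set = {2f49, 4da4, 4fff, 547f, 756a, b303, ba78}.
That is 7 commits.

7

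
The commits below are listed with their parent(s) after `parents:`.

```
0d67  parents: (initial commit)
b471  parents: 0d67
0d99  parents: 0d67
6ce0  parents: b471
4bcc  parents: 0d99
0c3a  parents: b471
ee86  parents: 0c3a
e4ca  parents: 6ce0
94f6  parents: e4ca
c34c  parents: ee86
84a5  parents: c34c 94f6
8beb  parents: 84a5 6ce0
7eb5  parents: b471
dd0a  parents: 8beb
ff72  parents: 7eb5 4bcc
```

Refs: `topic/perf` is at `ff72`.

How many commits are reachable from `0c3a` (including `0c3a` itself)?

3

Walking parent pointers from 0c3a: reachable set = {0c3a, 0d67, b471}.
That is 3 commits.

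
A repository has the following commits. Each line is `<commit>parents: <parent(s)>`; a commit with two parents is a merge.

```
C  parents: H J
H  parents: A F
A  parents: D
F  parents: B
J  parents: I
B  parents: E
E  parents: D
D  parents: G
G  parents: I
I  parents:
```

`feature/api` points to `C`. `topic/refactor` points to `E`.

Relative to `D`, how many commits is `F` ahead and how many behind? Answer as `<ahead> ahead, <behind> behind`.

Reachable from F: {B, D, E, F, G, I}.
Reachable from D: {D, G, I}.
Only in F's history (ahead): {B, E, F} — 3.
Only in D's history (behind): {} — 0.

3 ahead, 0 behind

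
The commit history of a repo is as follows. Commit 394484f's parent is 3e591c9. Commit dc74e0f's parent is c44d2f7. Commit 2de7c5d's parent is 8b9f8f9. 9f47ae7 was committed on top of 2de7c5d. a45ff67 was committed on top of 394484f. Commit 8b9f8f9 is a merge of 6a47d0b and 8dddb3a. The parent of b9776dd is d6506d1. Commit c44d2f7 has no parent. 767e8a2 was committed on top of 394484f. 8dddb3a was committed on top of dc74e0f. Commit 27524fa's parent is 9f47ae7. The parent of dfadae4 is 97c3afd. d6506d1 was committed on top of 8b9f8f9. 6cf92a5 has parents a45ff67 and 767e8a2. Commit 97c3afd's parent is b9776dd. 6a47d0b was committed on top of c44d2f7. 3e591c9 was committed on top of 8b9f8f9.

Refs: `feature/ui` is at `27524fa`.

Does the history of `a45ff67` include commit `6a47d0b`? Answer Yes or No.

Ancestors of a45ff67 (commits reachable by following parents): {394484f, 3e591c9, 6a47d0b, 8b9f8f9, 8dddb3a, a45ff67, c44d2f7, dc74e0f}.
6a47d0b is in that set, so it is an ancestor of a45ff67.

Yes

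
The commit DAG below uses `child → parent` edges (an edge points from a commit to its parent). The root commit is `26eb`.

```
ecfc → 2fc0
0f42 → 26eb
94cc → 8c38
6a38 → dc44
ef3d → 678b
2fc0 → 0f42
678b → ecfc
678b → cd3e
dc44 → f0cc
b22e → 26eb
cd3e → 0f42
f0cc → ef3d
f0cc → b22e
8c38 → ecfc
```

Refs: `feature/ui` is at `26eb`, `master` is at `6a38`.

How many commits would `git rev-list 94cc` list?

6

Walking parent pointers from 94cc: reachable set = {0f42, 26eb, 2fc0, 8c38, 94cc, ecfc}.
That is 6 commits.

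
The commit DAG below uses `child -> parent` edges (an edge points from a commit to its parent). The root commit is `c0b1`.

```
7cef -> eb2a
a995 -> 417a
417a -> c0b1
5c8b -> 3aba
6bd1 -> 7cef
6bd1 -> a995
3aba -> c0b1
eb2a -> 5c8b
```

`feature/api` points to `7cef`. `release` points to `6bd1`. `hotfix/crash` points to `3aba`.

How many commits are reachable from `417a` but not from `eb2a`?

Reachable from 417a: {417a, c0b1}.
Reachable from eb2a: {3aba, 5c8b, c0b1, eb2a}.
In 417a's history but not eb2a's: {417a} — 1 commit.

1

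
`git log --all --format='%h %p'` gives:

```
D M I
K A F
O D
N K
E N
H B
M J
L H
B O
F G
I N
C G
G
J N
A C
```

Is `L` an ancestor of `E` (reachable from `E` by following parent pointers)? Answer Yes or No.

Ancestors of E: {A, C, E, F, G, K, N}.
L is not in that set, so it is not an ancestor of E.

No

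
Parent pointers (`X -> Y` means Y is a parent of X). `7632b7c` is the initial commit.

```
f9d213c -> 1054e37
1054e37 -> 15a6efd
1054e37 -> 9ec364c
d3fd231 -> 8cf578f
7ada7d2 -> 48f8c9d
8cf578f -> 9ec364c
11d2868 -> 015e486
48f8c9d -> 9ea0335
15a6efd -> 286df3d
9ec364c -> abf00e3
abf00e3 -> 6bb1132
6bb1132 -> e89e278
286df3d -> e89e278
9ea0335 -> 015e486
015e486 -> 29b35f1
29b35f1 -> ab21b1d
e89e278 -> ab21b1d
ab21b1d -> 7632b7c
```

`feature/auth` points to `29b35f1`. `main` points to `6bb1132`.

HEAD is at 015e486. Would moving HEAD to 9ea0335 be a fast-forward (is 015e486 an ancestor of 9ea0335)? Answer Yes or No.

A fast-forward from 015e486 to 9ea0335 is possible iff 015e486 is an ancestor of 9ea0335.
Ancestors of 9ea0335: {015e486, 29b35f1, 7632b7c, 9ea0335, ab21b1d}.
015e486 is among them, so fast-forward is possible.

Yes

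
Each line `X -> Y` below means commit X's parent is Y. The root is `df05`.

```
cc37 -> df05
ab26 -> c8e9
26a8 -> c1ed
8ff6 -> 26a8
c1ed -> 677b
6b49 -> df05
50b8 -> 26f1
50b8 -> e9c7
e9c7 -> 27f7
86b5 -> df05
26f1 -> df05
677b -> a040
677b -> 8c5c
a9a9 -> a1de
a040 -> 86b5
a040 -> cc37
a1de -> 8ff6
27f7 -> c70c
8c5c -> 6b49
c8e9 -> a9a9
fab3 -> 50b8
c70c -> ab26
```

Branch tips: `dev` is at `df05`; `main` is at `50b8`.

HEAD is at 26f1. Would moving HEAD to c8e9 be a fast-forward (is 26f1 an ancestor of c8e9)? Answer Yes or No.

No

A fast-forward from 26f1 to c8e9 is possible iff 26f1 is an ancestor of c8e9.
Ancestors of c8e9: {26a8, 677b, 6b49, 86b5, 8c5c, 8ff6, a040, a1de, a9a9, c1ed, c8e9, cc37, df05}.
26f1 is not among them, so fast-forward is not possible.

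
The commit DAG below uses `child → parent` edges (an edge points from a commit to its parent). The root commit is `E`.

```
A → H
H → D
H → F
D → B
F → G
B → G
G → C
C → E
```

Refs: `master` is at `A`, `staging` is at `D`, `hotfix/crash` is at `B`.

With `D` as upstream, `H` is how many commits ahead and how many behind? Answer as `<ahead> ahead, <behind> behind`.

2 ahead, 0 behind

Reachable from H: {B, C, D, E, F, G, H}.
Reachable from D: {B, C, D, E, G}.
Only in H's history (ahead): {F, H} — 2.
Only in D's history (behind): {} — 0.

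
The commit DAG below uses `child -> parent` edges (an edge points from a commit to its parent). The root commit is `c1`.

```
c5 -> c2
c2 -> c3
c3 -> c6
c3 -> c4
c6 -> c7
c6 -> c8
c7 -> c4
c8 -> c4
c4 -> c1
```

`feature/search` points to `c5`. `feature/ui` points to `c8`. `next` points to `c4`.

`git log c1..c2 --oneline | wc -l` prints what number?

Reachable from c2: {c1, c2, c3, c4, c6, c7, c8}.
Reachable from c1: {c1}.
In c2's history but not c1's: {c2, c3, c4, c6, c7, c8} — 6 commits.

6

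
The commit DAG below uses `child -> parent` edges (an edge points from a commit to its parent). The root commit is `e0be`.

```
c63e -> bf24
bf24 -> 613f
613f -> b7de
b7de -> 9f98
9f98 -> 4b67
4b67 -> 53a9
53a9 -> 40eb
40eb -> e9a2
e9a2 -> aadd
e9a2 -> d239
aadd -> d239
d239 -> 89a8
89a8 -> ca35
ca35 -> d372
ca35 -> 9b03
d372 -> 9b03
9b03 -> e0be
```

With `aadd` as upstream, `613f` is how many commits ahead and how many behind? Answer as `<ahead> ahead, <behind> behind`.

Reachable from 613f: {40eb, 4b67, 53a9, 613f, 89a8, 9b03, 9f98, aadd, b7de, ca35, d239, d372, e0be, e9a2}.
Reachable from aadd: {89a8, 9b03, aadd, ca35, d239, d372, e0be}.
Only in 613f's history (ahead): {40eb, 4b67, 53a9, 613f, 9f98, b7de, e9a2} — 7.
Only in aadd's history (behind): {} — 0.

7 ahead, 0 behind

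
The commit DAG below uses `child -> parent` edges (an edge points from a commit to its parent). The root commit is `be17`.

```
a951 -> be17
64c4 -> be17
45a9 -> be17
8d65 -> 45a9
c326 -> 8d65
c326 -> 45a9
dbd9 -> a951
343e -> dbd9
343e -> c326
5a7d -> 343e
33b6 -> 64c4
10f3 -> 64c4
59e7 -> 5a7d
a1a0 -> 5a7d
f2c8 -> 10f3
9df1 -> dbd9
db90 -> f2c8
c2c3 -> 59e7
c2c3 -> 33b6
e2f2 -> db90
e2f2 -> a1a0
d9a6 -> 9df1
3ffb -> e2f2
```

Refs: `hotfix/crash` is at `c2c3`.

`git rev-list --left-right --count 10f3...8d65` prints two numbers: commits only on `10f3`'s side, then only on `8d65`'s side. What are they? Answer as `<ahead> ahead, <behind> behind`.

Reachable from 10f3: {10f3, 64c4, be17}.
Reachable from 8d65: {45a9, 8d65, be17}.
Only in 10f3's history (ahead): {10f3, 64c4} — 2.
Only in 8d65's history (behind): {45a9, 8d65} — 2.

2 ahead, 2 behind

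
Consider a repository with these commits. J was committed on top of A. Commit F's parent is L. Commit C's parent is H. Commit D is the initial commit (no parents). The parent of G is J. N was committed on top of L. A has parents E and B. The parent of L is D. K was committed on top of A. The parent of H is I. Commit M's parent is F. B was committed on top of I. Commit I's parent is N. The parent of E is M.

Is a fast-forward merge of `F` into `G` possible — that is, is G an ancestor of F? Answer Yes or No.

A fast-forward from G to F is possible iff G is an ancestor of F.
Ancestors of F: {D, F, L}.
G is not among them, so fast-forward is not possible.

No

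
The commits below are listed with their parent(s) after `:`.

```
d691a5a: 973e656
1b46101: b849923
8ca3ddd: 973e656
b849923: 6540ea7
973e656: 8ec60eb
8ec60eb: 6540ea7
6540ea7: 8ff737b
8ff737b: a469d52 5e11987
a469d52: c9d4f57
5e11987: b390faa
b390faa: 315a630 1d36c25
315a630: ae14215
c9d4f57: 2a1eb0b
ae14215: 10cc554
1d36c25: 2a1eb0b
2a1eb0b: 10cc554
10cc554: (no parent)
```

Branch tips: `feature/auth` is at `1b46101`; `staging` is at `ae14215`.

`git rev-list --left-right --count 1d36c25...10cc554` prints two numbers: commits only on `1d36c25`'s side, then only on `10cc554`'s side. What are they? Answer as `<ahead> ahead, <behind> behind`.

2 ahead, 0 behind

Reachable from 1d36c25: {10cc554, 1d36c25, 2a1eb0b}.
Reachable from 10cc554: {10cc554}.
Only in 1d36c25's history (ahead): {1d36c25, 2a1eb0b} — 2.
Only in 10cc554's history (behind): {} — 0.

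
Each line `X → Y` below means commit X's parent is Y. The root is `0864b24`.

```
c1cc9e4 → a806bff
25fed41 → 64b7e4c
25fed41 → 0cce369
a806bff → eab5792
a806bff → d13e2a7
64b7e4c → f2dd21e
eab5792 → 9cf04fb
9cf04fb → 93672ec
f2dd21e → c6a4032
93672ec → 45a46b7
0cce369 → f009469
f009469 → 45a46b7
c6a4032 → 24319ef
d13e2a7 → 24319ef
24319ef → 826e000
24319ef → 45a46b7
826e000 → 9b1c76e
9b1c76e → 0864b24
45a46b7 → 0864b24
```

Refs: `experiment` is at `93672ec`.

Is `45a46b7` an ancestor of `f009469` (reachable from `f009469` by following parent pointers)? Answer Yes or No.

Ancestors of f009469 (commits reachable by following parents): {0864b24, 45a46b7, f009469}.
45a46b7 is in that set, so it is an ancestor of f009469.

Yes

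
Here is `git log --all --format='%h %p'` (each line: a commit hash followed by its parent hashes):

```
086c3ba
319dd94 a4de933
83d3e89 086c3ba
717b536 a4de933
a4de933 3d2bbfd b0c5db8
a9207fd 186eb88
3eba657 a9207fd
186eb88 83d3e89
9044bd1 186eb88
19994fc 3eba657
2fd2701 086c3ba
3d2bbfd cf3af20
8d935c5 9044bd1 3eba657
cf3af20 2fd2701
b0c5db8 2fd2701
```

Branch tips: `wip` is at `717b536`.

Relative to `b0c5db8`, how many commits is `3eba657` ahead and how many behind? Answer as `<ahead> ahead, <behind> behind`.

4 ahead, 2 behind

Reachable from 3eba657: {086c3ba, 186eb88, 3eba657, 83d3e89, a9207fd}.
Reachable from b0c5db8: {086c3ba, 2fd2701, b0c5db8}.
Only in 3eba657's history (ahead): {186eb88, 3eba657, 83d3e89, a9207fd} — 4.
Only in b0c5db8's history (behind): {2fd2701, b0c5db8} — 2.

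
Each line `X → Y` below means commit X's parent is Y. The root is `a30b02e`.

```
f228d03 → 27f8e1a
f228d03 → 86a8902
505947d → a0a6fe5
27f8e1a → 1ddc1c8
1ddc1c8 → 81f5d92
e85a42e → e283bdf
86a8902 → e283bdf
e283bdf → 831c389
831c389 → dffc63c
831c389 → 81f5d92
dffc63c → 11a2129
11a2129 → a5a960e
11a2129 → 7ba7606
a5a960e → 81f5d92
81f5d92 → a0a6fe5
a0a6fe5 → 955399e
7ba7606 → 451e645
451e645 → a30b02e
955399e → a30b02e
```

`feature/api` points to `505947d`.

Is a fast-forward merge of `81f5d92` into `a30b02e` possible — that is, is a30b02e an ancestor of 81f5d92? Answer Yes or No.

Yes

A fast-forward from a30b02e to 81f5d92 is possible iff a30b02e is an ancestor of 81f5d92.
Ancestors of 81f5d92: {81f5d92, 955399e, a0a6fe5, a30b02e}.
a30b02e is among them, so fast-forward is possible.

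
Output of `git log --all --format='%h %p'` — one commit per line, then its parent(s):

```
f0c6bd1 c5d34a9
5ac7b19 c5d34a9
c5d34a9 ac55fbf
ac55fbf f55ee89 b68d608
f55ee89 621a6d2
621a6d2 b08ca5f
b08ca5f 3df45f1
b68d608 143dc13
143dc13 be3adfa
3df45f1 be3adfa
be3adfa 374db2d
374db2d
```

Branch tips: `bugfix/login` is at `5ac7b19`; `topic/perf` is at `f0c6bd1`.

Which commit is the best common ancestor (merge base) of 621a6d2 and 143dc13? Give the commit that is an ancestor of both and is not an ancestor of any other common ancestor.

Ancestors of 621a6d2: {374db2d, 3df45f1, 621a6d2, b08ca5f, be3adfa}.
Ancestors of 143dc13: {143dc13, 374db2d, be3adfa}.
Common ancestors: {374db2d, be3adfa}.
Among these, be3adfa is not an ancestor of any other common ancestor — it is the merge base.

be3adfa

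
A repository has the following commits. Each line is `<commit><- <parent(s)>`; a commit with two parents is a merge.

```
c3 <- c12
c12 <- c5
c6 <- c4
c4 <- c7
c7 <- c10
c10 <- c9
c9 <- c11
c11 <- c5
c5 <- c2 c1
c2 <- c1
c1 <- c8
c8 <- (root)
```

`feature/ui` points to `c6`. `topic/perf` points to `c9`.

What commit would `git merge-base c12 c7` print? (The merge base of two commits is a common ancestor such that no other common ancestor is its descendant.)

Ancestors of c12: {c1, c12, c2, c5, c8}.
Ancestors of c7: {c1, c10, c11, c2, c5, c7, c8, c9}.
Common ancestors: {c1, c2, c5, c8}.
Among these, c5 is not an ancestor of any other common ancestor — it is the merge base.

c5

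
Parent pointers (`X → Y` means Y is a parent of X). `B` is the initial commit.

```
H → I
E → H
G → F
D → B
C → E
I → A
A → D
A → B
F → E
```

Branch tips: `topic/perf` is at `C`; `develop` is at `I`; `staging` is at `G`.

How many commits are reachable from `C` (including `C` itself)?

7

Walking parent pointers from C: reachable set = {A, B, C, D, E, H, I}.
That is 7 commits.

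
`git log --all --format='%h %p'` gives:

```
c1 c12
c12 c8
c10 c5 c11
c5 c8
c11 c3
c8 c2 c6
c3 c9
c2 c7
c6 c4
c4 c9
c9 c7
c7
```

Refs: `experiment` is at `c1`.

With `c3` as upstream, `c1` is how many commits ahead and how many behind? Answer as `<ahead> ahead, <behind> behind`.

6 ahead, 1 behind

Reachable from c1: {c1, c12, c2, c4, c6, c7, c8, c9}.
Reachable from c3: {c3, c7, c9}.
Only in c1's history (ahead): {c1, c12, c2, c4, c6, c8} — 6.
Only in c3's history (behind): {c3} — 1.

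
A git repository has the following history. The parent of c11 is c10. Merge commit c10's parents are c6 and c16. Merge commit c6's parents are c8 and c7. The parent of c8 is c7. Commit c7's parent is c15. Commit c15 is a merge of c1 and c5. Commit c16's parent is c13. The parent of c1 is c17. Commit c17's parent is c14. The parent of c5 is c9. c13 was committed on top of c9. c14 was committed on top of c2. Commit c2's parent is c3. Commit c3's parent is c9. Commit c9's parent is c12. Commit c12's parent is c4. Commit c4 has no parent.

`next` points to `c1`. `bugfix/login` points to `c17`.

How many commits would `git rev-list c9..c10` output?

13

Reachable from c10: {c1, c10, c12, c13, c14, c15, c16, c17, c2, c3, c4, c5, c6, c7, c8, c9}.
Reachable from c9: {c12, c4, c9}.
In c10's history but not c9's: {c1, c10, c13, c14, c15, c16, c17, c2, c3, c5, c6, c7, c8} — 13 commits.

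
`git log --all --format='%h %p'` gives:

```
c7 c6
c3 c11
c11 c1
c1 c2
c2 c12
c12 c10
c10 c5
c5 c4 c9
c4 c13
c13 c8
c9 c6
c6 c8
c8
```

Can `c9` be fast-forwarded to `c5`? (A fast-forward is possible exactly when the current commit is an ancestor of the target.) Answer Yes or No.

A fast-forward from c9 to c5 is possible iff c9 is an ancestor of c5.
Ancestors of c5: {c13, c4, c5, c6, c8, c9}.
c9 is among them, so fast-forward is possible.

Yes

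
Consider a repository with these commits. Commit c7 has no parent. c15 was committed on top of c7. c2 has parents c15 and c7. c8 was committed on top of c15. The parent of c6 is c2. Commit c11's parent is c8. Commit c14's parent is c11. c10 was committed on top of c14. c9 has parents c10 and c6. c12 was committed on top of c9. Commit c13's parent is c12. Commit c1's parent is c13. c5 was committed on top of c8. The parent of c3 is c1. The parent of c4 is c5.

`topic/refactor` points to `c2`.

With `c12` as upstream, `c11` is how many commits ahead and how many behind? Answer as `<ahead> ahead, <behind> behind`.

Reachable from c11: {c11, c15, c7, c8}.
Reachable from c12: {c10, c11, c12, c14, c15, c2, c6, c7, c8, c9}.
Only in c11's history (ahead): {} — 0.
Only in c12's history (behind): {c10, c12, c14, c2, c6, c9} — 6.

0 ahead, 6 behind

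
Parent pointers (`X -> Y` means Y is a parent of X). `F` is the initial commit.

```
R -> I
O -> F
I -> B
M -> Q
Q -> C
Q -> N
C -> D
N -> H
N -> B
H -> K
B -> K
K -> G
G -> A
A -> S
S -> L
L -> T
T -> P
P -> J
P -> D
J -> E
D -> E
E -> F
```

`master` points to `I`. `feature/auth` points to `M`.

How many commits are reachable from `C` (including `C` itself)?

4

Walking parent pointers from C: reachable set = {C, D, E, F}.
That is 4 commits.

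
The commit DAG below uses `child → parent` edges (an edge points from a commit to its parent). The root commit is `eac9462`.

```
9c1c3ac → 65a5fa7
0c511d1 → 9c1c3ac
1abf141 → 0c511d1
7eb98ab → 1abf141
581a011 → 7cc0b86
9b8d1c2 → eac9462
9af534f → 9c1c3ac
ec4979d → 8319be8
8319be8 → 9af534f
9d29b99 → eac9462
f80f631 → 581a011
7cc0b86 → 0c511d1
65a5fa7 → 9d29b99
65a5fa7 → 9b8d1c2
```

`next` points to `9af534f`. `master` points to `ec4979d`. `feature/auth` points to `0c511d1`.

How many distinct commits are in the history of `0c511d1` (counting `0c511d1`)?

Walking parent pointers from 0c511d1: reachable set = {0c511d1, 65a5fa7, 9b8d1c2, 9c1c3ac, 9d29b99, eac9462}.
That is 6 commits.

6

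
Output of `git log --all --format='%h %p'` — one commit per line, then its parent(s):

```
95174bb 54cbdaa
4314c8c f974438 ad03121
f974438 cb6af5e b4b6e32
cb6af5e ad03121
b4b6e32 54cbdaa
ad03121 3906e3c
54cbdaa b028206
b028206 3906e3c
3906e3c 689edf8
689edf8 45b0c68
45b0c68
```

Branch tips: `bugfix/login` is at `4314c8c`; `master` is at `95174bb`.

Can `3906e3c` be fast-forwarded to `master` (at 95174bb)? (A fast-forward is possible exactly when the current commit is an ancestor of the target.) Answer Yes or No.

A fast-forward from 3906e3c to 95174bb is possible iff 3906e3c is an ancestor of 95174bb.
Ancestors of 95174bb: {3906e3c, 45b0c68, 54cbdaa, 689edf8, 95174bb, b028206}.
3906e3c is among them, so fast-forward is possible.

Yes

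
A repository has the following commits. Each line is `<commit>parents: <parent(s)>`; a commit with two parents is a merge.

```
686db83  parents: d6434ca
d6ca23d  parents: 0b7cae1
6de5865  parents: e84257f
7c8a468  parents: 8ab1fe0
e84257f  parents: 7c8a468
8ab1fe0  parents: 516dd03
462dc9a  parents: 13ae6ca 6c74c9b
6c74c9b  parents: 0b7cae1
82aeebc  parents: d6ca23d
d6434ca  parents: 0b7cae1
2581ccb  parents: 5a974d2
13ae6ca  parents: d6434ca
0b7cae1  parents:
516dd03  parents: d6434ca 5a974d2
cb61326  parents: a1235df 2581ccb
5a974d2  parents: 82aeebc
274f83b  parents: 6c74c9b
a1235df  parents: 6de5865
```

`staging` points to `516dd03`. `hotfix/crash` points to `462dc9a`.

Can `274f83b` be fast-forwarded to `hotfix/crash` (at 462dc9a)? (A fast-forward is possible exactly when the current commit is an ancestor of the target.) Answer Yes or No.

A fast-forward from 274f83b to 462dc9a is possible iff 274f83b is an ancestor of 462dc9a.
Ancestors of 462dc9a: {0b7cae1, 13ae6ca, 462dc9a, 6c74c9b, d6434ca}.
274f83b is not among them, so fast-forward is not possible.

No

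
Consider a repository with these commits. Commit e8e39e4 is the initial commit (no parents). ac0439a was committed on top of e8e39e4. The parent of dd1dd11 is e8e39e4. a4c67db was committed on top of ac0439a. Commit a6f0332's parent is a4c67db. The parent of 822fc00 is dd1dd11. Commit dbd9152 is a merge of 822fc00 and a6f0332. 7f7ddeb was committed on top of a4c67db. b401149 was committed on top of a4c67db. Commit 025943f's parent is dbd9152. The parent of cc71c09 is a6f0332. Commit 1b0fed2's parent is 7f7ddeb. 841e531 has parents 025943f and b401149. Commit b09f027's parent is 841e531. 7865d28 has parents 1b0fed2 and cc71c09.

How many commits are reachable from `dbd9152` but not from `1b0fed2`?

Reachable from dbd9152: {822fc00, a4c67db, a6f0332, ac0439a, dbd9152, dd1dd11, e8e39e4}.
Reachable from 1b0fed2: {1b0fed2, 7f7ddeb, a4c67db, ac0439a, e8e39e4}.
In dbd9152's history but not 1b0fed2's: {822fc00, a6f0332, dbd9152, dd1dd11} — 4 commits.

4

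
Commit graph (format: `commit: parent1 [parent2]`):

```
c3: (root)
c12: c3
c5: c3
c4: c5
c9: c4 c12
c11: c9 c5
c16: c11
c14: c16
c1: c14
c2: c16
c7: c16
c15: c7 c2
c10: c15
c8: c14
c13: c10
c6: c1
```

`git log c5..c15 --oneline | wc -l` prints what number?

8

Reachable from c15: {c11, c12, c15, c16, c2, c3, c4, c5, c7, c9}.
Reachable from c5: {c3, c5}.
In c15's history but not c5's: {c11, c12, c15, c16, c2, c4, c7, c9} — 8 commits.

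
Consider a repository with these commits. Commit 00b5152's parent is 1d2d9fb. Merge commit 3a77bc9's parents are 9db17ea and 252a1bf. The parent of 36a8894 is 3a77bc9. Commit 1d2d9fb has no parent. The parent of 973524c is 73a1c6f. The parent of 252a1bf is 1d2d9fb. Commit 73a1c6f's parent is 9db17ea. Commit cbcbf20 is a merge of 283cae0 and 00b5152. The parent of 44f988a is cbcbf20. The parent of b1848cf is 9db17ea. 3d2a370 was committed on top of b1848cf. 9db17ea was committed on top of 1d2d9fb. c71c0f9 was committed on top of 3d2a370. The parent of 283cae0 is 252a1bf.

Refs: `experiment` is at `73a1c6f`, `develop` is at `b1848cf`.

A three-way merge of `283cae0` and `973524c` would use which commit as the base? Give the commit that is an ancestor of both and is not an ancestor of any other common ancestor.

1d2d9fb

Ancestors of 283cae0: {1d2d9fb, 252a1bf, 283cae0}.
Ancestors of 973524c: {1d2d9fb, 73a1c6f, 973524c, 9db17ea}.
Common ancestors: {1d2d9fb}.
The only common ancestor is 1d2d9fb, so it is the merge base.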